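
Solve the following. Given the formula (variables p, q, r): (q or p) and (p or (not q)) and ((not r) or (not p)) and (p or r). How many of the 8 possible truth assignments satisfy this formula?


Evaluate all 8 assignments for p, q, r:
p=0, q=0, r=0: 0
p=0, q=0, r=1: 0
p=0, q=1, r=0: 0
p=0, q=1, r=1: 0
p=1, q=0, r=0: 1
p=1, q=0, r=1: 0
p=1, q=1, r=0: 1
p=1, q=1, r=1: 0
Satisfying count = 2

2


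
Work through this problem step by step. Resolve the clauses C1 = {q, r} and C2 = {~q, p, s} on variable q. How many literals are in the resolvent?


Remove q from C1 and ~q from C2.
C1 remainder: {r}
C2 remainder: {p, s}
Union (resolvent): {p, r, s}
Resolvent has 3 literal(s).

3


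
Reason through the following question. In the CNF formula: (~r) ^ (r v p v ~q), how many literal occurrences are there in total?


Counting literals in each clause:
Clause 1: 1 literal(s)
Clause 2: 3 literal(s)
Total = 4

4


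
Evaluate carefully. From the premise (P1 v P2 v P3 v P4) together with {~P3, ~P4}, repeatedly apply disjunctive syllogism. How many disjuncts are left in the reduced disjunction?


Original disjuncts (4): P1, P2, P3, P4
Negated (eliminate): ~P3, ~P4
Remaining disjuncts: P1, P2
Count = 4 - 2 = 2

2


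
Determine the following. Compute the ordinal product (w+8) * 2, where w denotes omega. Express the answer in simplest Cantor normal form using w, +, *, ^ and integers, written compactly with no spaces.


Compute (w+8) * 2.
Ordinal * is associative and left-distributive over +, but NOT commutative; for finite n>1, n*w = w but w*n stays w*n.
(w+8) * 2 = (w+8) repeated 2 times. Each intermediate +8 is absorbed by the following w; only the last survives: w*2+8.
Result = w*2+8

w*2+8


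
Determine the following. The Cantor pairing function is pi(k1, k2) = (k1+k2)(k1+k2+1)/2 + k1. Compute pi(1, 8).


k1 + k2 = 9
(k1+k2)(k1+k2+1)/2 = 9 * 10 / 2 = 45
pi = 45 + 1 = 46

46


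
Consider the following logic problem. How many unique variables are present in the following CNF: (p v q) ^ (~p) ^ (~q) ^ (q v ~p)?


Identify each variable that appears in the formula.
Variables found: p, q
Count = 2

2


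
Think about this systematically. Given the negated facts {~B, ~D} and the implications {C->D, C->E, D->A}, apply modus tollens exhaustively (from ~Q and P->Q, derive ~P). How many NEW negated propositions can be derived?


Initial negated facts: {~B, ~D}
Apply modus tollens to closure:
  ~D and C->D  =>  ~C
Final negated: {~B, ~C, ~D}
New negations: {~C}
Count = 1

1


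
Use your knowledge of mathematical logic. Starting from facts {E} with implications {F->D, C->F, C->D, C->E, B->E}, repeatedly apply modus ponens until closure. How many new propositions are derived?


Initial facts: {E}
Apply modus ponens to closure:
  (no implication fires)
Final known: {E}
New propositions: {(none)}
Count = 0

0


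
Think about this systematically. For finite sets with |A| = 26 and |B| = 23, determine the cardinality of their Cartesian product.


The Cartesian product A x B contains all ordered pairs (a, b).
|A x B| = |A| * |B| = 26 * 23 = 598

598


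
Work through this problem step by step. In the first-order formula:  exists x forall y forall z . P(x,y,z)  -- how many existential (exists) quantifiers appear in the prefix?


Quantifier prefix: exists x forall y forall z
Mark each quantifier type:
  E U U
Universal count = 2, Existential count = 1
Asked for existential (exists) quantifiers: 1

1


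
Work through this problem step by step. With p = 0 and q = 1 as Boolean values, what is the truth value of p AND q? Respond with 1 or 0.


p = 0, q = 1
Operation: p AND q
Evaluate: 0 AND 1 = 0

0


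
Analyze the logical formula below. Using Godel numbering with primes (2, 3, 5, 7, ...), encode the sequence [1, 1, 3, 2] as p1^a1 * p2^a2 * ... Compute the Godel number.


Encode each element as an exponent of the corresponding prime:
  2^1 = 2
  3^1 = 3
  5^3 = 125
  7^2 = 49
Product = 2 * 3 * 125 * 49 = 36750

36750


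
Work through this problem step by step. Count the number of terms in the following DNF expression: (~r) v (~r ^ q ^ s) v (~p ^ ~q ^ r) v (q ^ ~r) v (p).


A DNF formula is a disjunction of terms (conjunctions).
Terms are separated by v.
Counting the disjuncts: 5 terms.

5


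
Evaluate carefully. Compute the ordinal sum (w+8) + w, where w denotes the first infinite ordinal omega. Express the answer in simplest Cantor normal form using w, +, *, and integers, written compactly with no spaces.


Compute (w+8) + w.
Ordinal + is associative but NOT commutative; for finite n>0, n + w = w but w + n stays w+n.
(w+8) + w = w + (8+w) = w + w = w*2 (the finite tail 8 is absorbed by the right w).
Result = w*2

w*2


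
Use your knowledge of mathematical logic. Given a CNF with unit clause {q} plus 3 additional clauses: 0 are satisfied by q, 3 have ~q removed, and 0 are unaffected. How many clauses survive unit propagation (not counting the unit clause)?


Satisfied (removed): 0
Shortened (remain): 3
Unchanged (remain): 0
Remaining = 3 + 0 = 3

3


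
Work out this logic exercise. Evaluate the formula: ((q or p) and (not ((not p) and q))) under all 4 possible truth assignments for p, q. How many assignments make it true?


Check all 4 assignments:
p=0, q=0: 0
p=0, q=1: 0
p=1, q=0: 1
p=1, q=1: 1
Count of True = 2

2


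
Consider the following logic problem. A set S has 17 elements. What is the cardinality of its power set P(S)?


The power set of a set with n elements has 2^n elements.
|P(S)| = 2^17 = 131072

131072


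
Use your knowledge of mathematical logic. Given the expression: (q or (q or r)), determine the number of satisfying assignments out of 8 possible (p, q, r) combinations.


Check all 8 assignments:
p=0, q=0, r=0: 0
p=0, q=0, r=1: 1
p=0, q=1, r=0: 1
p=0, q=1, r=1: 1
p=1, q=0, r=0: 0
p=1, q=0, r=1: 1
p=1, q=1, r=0: 1
p=1, q=1, r=1: 1
Count of True = 6

6


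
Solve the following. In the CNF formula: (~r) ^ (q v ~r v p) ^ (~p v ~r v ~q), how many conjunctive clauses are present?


A CNF formula is a conjunction of clauses.
Clauses are separated by ^.
Counting the conjuncts: 3 clauses.

3


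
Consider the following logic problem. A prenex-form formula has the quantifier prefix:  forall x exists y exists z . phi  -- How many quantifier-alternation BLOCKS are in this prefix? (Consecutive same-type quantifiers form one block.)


Quantifier-type sequence: A E E  (A=forall, E=exists)
Group into maximal same-type runs:
  Ax1 | Ex2
Number of blocks = 2

2


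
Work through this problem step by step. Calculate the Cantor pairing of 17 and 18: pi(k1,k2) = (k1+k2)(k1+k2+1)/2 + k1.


k1 + k2 = 35
(k1+k2)(k1+k2+1)/2 = 35 * 36 / 2 = 630
pi = 630 + 17 = 647

647


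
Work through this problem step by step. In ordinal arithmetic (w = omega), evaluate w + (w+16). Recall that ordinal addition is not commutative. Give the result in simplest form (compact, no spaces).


Compute w + (w+16).
Ordinal + is associative but NOT commutative; for finite n>0, n + w = w but w + n stays w+n.
w + (w+16) = (w+w) + 16 = w*2+16.
Result = w*2+16

w*2+16


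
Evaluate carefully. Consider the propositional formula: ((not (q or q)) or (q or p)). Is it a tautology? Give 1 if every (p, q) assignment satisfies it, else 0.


Check all 4 assignments:
p=0, q=0: 1
p=0, q=1: 1
p=1, q=0: 1
p=1, q=1: 1
Satisfying count = 4/4.
Tautology iff count = 4: yes.

1


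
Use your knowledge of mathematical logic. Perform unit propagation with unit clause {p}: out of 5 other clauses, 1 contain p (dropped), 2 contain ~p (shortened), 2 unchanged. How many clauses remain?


Satisfied (removed): 1
Shortened (remain): 2
Unchanged (remain): 2
Remaining = 2 + 2 = 4

4


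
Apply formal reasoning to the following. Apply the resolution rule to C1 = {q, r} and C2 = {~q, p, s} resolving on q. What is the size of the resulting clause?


Remove q from C1 and ~q from C2.
C1 remainder: {r}
C2 remainder: {p, s}
Union (resolvent): {p, r, s}
Resolvent has 3 literal(s).

3


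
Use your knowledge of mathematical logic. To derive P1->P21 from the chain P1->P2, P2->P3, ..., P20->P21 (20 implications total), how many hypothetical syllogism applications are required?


With 20 implications in a chain connecting 21 propositions:
P1->P2, P2->P3, ..., P20->P21
Steps needed = (number of implications) - 1 = 20 - 1 = 19

19


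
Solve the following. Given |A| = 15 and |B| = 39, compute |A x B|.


The Cartesian product A x B contains all ordered pairs (a, b).
|A x B| = |A| * |B| = 15 * 39 = 585

585


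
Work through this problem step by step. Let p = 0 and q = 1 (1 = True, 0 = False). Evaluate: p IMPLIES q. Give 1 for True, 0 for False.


p = 0, q = 1
Operation: p IMPLIES q
Evaluate: 0 IMPLIES 1 = 1

1


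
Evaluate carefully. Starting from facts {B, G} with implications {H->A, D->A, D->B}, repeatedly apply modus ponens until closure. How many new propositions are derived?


Initial facts: {B, G}
Apply modus ponens to closure:
  (no implication fires)
Final known: {B, G}
New propositions: {(none)}
Count = 0

0


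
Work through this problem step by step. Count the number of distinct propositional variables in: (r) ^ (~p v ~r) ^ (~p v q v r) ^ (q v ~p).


Identify each variable that appears in the formula.
Variables found: p, q, r
Count = 3

3


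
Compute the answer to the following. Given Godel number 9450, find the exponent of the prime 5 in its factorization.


Factorize 9450 by dividing by 5 repeatedly.
Division steps: 5 divides 9450 exactly 2 time(s).
Exponent of 5 = 2

2


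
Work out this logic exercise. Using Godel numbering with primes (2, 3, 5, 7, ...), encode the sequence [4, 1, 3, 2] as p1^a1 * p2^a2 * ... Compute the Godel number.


Encode each element as an exponent of the corresponding prime:
  2^4 = 16
  3^1 = 3
  5^3 = 125
  7^2 = 49
Product = 16 * 3 * 125 * 49 = 294000

294000


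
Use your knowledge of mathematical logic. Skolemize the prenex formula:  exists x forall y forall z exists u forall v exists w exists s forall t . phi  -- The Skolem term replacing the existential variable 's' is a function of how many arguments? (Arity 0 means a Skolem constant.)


Quantifier prefix: exists x forall y forall z exists u forall v exists w exists s forall t
's' is existentially quantified at position 7.
Universal variables preceding it: y, z, v
Skolem function arity = 3

3


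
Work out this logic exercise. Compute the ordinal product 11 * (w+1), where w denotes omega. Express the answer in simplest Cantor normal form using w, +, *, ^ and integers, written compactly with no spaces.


Compute 11 * (w+1).
Ordinal * is associative and left-distributive over +, but NOT commutative; for finite n>1, n*w = w but w*n stays w*n.
By left-distributivity: 11 * (w+1) = 11*w + 11*1 = w + 11 = w+11.
Result = w+11

w+11


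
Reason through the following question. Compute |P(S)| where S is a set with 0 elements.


The power set of a set with n elements has 2^n elements.
|P(S)| = 2^0 = 1

1


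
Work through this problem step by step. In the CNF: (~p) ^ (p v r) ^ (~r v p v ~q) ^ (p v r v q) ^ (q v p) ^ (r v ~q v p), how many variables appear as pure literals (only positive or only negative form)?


Check each variable for pure literal status:
p: mixed (not pure)
q: mixed (not pure)
r: mixed (not pure)
Pure literal count = 0

0


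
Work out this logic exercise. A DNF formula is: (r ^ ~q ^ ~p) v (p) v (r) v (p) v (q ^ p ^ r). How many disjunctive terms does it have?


A DNF formula is a disjunction of terms (conjunctions).
Terms are separated by v.
Counting the disjuncts: 5 terms.

5


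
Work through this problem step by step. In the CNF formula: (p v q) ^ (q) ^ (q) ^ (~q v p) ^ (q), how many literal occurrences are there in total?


Counting literals in each clause:
Clause 1: 2 literal(s)
Clause 2: 1 literal(s)
Clause 3: 1 literal(s)
Clause 4: 2 literal(s)
Clause 5: 1 literal(s)
Total = 7

7


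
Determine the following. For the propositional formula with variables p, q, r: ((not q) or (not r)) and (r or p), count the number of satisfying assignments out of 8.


Evaluate all 8 assignments for p, q, r:
p=0, q=0, r=0: 0
p=0, q=0, r=1: 1
p=0, q=1, r=0: 0
p=0, q=1, r=1: 0
p=1, q=0, r=0: 1
p=1, q=0, r=1: 1
p=1, q=1, r=0: 1
p=1, q=1, r=1: 0
Satisfying count = 4

4


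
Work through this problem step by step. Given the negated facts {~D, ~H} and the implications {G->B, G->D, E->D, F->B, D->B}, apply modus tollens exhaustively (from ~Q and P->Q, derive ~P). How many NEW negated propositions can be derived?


Initial negated facts: {~D, ~H}
Apply modus tollens to closure:
  ~D and G->D  =>  ~G
  ~D and E->D  =>  ~E
Final negated: {~D, ~E, ~G, ~H}
New negations: {~E, ~G}
Count = 2

2


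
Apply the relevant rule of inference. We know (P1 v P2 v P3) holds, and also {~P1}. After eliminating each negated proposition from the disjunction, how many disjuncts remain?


Original disjuncts (3): P1, P2, P3
Negated (eliminate): ~P1
Remaining disjuncts: P2, P3
Count = 3 - 1 = 2

2


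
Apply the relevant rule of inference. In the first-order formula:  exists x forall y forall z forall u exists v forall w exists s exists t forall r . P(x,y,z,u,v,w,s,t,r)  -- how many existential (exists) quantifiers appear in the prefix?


Quantifier prefix: exists x forall y forall z forall u exists v forall w exists s exists t forall r
Mark each quantifier type:
  E U U U E U E E U
Universal count = 5, Existential count = 4
Asked for existential (exists) quantifiers: 4

4


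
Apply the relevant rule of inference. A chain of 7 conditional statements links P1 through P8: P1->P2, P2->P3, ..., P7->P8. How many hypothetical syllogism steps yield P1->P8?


With 7 implications in a chain connecting 8 propositions:
P1->P2, P2->P3, ..., P7->P8
Steps needed = (number of implications) - 1 = 7 - 1 = 6

6


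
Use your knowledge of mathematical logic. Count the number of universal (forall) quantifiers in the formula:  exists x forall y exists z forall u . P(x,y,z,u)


Quantifier prefix: exists x forall y exists z forall u
Mark each quantifier type:
  E U E U
Universal count = 2, Existential count = 2
Asked for universal (forall) quantifiers: 2

2


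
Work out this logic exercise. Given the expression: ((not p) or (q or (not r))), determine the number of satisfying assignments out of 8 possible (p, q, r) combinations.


Check all 8 assignments:
p=0, q=0, r=0: 1
p=0, q=0, r=1: 1
p=0, q=1, r=0: 1
p=0, q=1, r=1: 1
p=1, q=0, r=0: 1
p=1, q=0, r=1: 0
p=1, q=1, r=0: 1
p=1, q=1, r=1: 1
Count of True = 7

7


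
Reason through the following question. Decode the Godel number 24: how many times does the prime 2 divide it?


Factorize 24 by dividing by 2 repeatedly.
Division steps: 2 divides 24 exactly 3 time(s).
Exponent of 2 = 3

3


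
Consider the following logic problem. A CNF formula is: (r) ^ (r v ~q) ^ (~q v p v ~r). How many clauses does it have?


A CNF formula is a conjunction of clauses.
Clauses are separated by ^.
Counting the conjuncts: 3 clauses.

3


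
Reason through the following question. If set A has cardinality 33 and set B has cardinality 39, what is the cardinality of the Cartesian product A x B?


The Cartesian product A x B contains all ordered pairs (a, b).
|A x B| = |A| * |B| = 33 * 39 = 1287

1287


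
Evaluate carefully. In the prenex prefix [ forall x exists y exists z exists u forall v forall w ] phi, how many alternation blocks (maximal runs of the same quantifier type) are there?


Quantifier-type sequence: A E E E A A  (A=forall, E=exists)
Group into maximal same-type runs:
  Ax1 | Ex3 | Ax2
Number of blocks = 3

3


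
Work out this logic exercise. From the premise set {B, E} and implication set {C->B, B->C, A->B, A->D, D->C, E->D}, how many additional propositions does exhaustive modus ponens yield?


Initial facts: {B, E}
Apply modus ponens to closure:
  B and B->C  =>  C
  E and E->D  =>  D
Final known: {B, C, D, E}
New propositions: {C, D}
Count = 2

2


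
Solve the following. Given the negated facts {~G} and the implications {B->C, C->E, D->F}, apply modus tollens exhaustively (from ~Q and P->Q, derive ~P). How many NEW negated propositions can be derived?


Initial negated facts: {~G}
Apply modus tollens to closure:
  (no implication fires)
Final negated: {~G}
New negations: {(none)}
Count = 0

0


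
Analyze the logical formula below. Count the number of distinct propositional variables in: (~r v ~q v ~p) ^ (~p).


Identify each variable that appears in the formula.
Variables found: p, q, r
Count = 3

3


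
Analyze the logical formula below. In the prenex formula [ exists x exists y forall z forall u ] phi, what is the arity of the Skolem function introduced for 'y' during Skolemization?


Quantifier prefix: exists x exists y forall z forall u
'y' is existentially quantified at position 2.
No universal quantifiers precede it.
Skolem function arity = 0 (a Skolem constant)

0


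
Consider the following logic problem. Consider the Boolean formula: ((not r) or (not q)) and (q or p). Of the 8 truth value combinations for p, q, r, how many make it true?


Evaluate all 8 assignments for p, q, r:
p=0, q=0, r=0: 0
p=0, q=0, r=1: 0
p=0, q=1, r=0: 1
p=0, q=1, r=1: 0
p=1, q=0, r=0: 1
p=1, q=0, r=1: 1
p=1, q=1, r=0: 1
p=1, q=1, r=1: 0
Satisfying count = 4

4


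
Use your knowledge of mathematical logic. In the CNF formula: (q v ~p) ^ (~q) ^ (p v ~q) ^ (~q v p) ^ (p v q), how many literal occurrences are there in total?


Counting literals in each clause:
Clause 1: 2 literal(s)
Clause 2: 1 literal(s)
Clause 3: 2 literal(s)
Clause 4: 2 literal(s)
Clause 5: 2 literal(s)
Total = 9

9


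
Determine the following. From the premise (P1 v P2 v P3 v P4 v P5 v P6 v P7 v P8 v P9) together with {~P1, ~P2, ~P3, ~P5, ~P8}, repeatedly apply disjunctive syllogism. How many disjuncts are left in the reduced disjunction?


Original disjuncts (9): P1, P2, P3, P4, P5, P6, P7, P8, P9
Negated (eliminate): ~P1, ~P2, ~P3, ~P5, ~P8
Remaining disjuncts: P4, P6, P7, P9
Count = 9 - 5 = 4

4


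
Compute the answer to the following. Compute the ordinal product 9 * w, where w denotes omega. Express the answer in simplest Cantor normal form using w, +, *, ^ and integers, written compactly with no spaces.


Compute 9 * w.
Ordinal * is associative and left-distributive over +, but NOT commutative; for finite n>1, n*w = w but w*n stays w*n.
For finite n>0, n * w = sup{n*k : k<w} = w. So 9 * w = w.
Result = w

w


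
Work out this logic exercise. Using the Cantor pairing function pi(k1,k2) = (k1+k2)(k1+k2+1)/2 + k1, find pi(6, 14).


k1 + k2 = 20
(k1+k2)(k1+k2+1)/2 = 20 * 21 / 2 = 210
pi = 210 + 6 = 216

216


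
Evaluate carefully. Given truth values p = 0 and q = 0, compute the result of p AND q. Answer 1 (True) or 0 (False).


p = 0, q = 0
Operation: p AND q
Evaluate: 0 AND 0 = 0

0


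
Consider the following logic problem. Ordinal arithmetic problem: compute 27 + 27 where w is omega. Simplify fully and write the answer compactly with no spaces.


Compute 27 + 27.
Ordinal + is associative but NOT commutative; for finite n>0, n + w = w but w + n stays w+n.
Both operands finite; ordinal + agrees with natural +: 27 + 27 = 54.
Result = 54

54


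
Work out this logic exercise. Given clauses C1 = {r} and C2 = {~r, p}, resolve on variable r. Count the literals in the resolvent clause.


Remove r from C1 and ~r from C2.
C1 remainder: {}
C2 remainder: {p}
Union (resolvent): {p}
Resolvent has 1 literal(s).

1


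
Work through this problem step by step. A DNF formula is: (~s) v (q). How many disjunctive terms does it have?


A DNF formula is a disjunction of terms (conjunctions).
Terms are separated by v.
Counting the disjuncts: 2 terms.

2


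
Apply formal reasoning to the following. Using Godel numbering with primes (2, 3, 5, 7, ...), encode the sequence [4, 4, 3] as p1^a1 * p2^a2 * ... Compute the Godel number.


Encode each element as an exponent of the corresponding prime:
  2^4 = 16
  3^4 = 81
  5^3 = 125
Product = 16 * 81 * 125 = 162000

162000


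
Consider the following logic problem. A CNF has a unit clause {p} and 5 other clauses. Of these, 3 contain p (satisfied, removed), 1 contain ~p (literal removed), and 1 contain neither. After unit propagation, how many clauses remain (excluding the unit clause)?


Satisfied (removed): 3
Shortened (remain): 1
Unchanged (remain): 1
Remaining = 1 + 1 = 2

2


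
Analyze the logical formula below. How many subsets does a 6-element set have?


The power set of a set with n elements has 2^n elements.
|P(S)| = 2^6 = 64

64


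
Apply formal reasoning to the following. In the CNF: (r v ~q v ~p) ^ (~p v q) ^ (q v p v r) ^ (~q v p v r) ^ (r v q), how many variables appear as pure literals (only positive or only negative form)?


Check each variable for pure literal status:
p: mixed (not pure)
q: mixed (not pure)
r: pure positive
Pure literal count = 1

1


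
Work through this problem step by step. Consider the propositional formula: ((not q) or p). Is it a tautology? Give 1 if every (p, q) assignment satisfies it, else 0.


Check all 4 assignments:
p=0, q=0: 1
p=0, q=1: 0
p=1, q=0: 1
p=1, q=1: 1
Satisfying count = 3/4.
Tautology iff count = 4: no.

0


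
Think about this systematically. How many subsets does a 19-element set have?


The power set of a set with n elements has 2^n elements.
|P(S)| = 2^19 = 524288

524288


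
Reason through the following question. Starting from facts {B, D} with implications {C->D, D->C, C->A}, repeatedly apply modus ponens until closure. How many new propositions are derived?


Initial facts: {B, D}
Apply modus ponens to closure:
  D and D->C  =>  C
  C and C->A  =>  A
Final known: {A, B, C, D}
New propositions: {A, C}
Count = 2

2


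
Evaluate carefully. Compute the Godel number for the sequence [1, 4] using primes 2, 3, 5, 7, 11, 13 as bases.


Encode each element as an exponent of the corresponding prime:
  2^1 = 2
  3^4 = 81
Product = 2 * 81 = 162

162


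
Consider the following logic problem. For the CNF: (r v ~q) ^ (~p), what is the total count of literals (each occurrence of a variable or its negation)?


Counting literals in each clause:
Clause 1: 2 literal(s)
Clause 2: 1 literal(s)
Total = 3

3


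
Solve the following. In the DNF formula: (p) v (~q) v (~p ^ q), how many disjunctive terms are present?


A DNF formula is a disjunction of terms (conjunctions).
Terms are separated by v.
Counting the disjuncts: 3 terms.

3


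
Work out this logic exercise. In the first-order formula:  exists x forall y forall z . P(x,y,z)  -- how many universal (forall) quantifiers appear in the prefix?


Quantifier prefix: exists x forall y forall z
Mark each quantifier type:
  E U U
Universal count = 2, Existential count = 1
Asked for universal (forall) quantifiers: 2

2


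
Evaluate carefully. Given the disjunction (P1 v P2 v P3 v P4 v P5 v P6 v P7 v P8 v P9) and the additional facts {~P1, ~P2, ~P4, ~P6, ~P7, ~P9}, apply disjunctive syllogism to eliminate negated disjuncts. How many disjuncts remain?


Original disjuncts (9): P1, P2, P3, P4, P5, P6, P7, P8, P9
Negated (eliminate): ~P1, ~P2, ~P4, ~P6, ~P7, ~P9
Remaining disjuncts: P3, P5, P8
Count = 9 - 6 = 3

3


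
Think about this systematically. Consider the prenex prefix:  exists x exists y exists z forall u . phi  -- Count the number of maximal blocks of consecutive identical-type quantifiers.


Quantifier-type sequence: E E E A  (A=forall, E=exists)
Group into maximal same-type runs:
  Ex3 | Ax1
Number of blocks = 2

2


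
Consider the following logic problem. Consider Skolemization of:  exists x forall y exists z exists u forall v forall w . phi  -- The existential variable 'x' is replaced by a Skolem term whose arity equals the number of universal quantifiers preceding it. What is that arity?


Quantifier prefix: exists x forall y exists z exists u forall v forall w
'x' is existentially quantified at position 1.
No universal quantifiers precede it.
Skolem function arity = 0 (a Skolem constant)

0


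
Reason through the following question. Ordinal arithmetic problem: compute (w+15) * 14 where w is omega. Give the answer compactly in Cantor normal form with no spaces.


Compute (w+15) * 14.
Ordinal * is associative and left-distributive over +, but NOT commutative; for finite n>1, n*w = w but w*n stays w*n.
(w+15) * 14 = (w+15) repeated 14 times. Each intermediate +15 is absorbed by the following w; only the last survives: w*14+15.
Result = w*14+15

w*14+15


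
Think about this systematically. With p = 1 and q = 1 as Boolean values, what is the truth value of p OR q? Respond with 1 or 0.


p = 1, q = 1
Operation: p OR q
Evaluate: 1 OR 1 = 1

1


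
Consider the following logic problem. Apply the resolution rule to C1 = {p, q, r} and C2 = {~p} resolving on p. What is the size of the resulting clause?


Remove p from C1 and ~p from C2.
C1 remainder: {q, r}
C2 remainder: {}
Union (resolvent): {q, r}
Resolvent has 2 literal(s).

2


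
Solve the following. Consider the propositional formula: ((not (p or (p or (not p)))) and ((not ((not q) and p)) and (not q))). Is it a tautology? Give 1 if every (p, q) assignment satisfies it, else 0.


Check all 4 assignments:
p=0, q=0: 0
p=0, q=1: 0
p=1, q=0: 0
p=1, q=1: 0
Satisfying count = 0/4.
Tautology iff count = 4: no.

0


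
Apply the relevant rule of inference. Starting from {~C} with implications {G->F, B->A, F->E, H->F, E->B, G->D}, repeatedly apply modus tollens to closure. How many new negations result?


Initial negated facts: {~C}
Apply modus tollens to closure:
  (no implication fires)
Final negated: {~C}
New negations: {(none)}
Count = 0

0


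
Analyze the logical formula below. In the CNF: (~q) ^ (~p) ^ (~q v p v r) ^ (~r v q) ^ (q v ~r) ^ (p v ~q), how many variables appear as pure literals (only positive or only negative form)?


Check each variable for pure literal status:
p: mixed (not pure)
q: mixed (not pure)
r: mixed (not pure)
Pure literal count = 0

0


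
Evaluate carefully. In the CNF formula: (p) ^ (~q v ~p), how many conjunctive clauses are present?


A CNF formula is a conjunction of clauses.
Clauses are separated by ^.
Counting the conjuncts: 2 clauses.

2


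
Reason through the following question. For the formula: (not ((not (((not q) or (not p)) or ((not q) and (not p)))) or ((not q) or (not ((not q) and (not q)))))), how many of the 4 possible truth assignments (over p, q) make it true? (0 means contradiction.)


Check all 4 assignments:
p=0, q=0: 0
p=0, q=1: 0
p=1, q=0: 0
p=1, q=1: 0
Count of True = 0

0


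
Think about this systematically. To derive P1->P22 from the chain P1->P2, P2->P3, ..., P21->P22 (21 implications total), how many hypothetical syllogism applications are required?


With 21 implications in a chain connecting 22 propositions:
P1->P2, P2->P3, ..., P21->P22
Steps needed = (number of implications) - 1 = 21 - 1 = 20

20


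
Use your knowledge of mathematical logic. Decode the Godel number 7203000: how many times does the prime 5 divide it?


Factorize 7203000 by dividing by 5 repeatedly.
Division steps: 5 divides 7203000 exactly 3 time(s).
Exponent of 5 = 3

3


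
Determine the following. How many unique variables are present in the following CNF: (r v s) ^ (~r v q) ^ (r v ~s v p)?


Identify each variable that appears in the formula.
Variables found: p, q, r, s
Count = 4

4


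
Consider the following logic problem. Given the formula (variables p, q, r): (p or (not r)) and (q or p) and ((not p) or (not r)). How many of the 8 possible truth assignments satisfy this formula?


Evaluate all 8 assignments for p, q, r:
p=0, q=0, r=0: 0
p=0, q=0, r=1: 0
p=0, q=1, r=0: 1
p=0, q=1, r=1: 0
p=1, q=0, r=0: 1
p=1, q=0, r=1: 0
p=1, q=1, r=0: 1
p=1, q=1, r=1: 0
Satisfying count = 3

3


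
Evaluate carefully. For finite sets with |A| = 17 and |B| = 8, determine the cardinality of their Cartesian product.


The Cartesian product A x B contains all ordered pairs (a, b).
|A x B| = |A| * |B| = 17 * 8 = 136

136


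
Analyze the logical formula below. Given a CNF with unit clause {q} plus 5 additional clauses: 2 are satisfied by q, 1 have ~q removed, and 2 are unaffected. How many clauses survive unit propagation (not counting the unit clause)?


Satisfied (removed): 2
Shortened (remain): 1
Unchanged (remain): 2
Remaining = 1 + 2 = 3

3


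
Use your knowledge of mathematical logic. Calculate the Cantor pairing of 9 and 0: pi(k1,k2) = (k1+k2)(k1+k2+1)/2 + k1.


k1 + k2 = 9
(k1+k2)(k1+k2+1)/2 = 9 * 10 / 2 = 45
pi = 45 + 9 = 54

54


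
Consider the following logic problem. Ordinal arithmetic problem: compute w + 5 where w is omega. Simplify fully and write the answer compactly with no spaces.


Compute w + 5.
Ordinal + is associative but NOT commutative; for finite n>0, n + w = w but w + n stays w+n.
w + 5 is already in normal form (a successor ordinal beyond w).
Result = w+5

w+5


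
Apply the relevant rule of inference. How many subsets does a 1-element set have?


The power set of a set with n elements has 2^n elements.
|P(S)| = 2^1 = 2

2


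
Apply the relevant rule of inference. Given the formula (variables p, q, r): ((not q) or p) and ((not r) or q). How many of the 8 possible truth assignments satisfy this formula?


Evaluate all 8 assignments for p, q, r:
p=0, q=0, r=0: 1
p=0, q=0, r=1: 0
p=0, q=1, r=0: 0
p=0, q=1, r=1: 0
p=1, q=0, r=0: 1
p=1, q=0, r=1: 0
p=1, q=1, r=0: 1
p=1, q=1, r=1: 1
Satisfying count = 4

4


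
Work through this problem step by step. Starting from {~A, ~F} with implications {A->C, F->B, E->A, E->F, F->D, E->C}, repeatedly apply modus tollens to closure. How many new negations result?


Initial negated facts: {~A, ~F}
Apply modus tollens to closure:
  ~A and E->A  =>  ~E
Final negated: {~A, ~E, ~F}
New negations: {~E}
Count = 1

1


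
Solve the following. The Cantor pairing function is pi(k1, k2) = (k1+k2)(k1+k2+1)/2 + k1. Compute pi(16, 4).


k1 + k2 = 20
(k1+k2)(k1+k2+1)/2 = 20 * 21 / 2 = 210
pi = 210 + 16 = 226

226


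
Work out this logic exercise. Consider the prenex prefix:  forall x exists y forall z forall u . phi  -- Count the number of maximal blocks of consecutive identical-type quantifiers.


Quantifier-type sequence: A E A A  (A=forall, E=exists)
Group into maximal same-type runs:
  Ax1 | Ex1 | Ax2
Number of blocks = 3

3


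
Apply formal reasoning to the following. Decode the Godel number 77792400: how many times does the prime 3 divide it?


Factorize 77792400 by dividing by 3 repeatedly.
Division steps: 3 divides 77792400 exactly 4 time(s).
Exponent of 3 = 4

4


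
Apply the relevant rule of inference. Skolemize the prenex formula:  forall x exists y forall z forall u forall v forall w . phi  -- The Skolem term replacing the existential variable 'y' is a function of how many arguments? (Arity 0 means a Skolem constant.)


Quantifier prefix: forall x exists y forall z forall u forall v forall w
'y' is existentially quantified at position 2.
Universal variables preceding it: x
Skolem function arity = 1

1


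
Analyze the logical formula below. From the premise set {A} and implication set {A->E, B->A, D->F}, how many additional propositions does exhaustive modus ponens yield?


Initial facts: {A}
Apply modus ponens to closure:
  A and A->E  =>  E
Final known: {A, E}
New propositions: {E}
Count = 1

1


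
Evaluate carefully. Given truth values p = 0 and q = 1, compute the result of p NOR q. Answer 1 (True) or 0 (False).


p = 0, q = 1
Operation: p NOR q
Evaluate: 0 NOR 1 = 0

0


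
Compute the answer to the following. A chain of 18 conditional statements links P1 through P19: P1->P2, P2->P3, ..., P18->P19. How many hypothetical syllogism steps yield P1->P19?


With 18 implications in a chain connecting 19 propositions:
P1->P2, P2->P3, ..., P18->P19
Steps needed = (number of implications) - 1 = 18 - 1 = 17

17


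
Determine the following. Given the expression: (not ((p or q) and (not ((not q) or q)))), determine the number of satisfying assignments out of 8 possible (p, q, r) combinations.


Check all 8 assignments:
p=0, q=0, r=0: 1
p=0, q=0, r=1: 1
p=0, q=1, r=0: 1
p=0, q=1, r=1: 1
p=1, q=0, r=0: 1
p=1, q=0, r=1: 1
p=1, q=1, r=0: 1
p=1, q=1, r=1: 1
Count of True = 8

8


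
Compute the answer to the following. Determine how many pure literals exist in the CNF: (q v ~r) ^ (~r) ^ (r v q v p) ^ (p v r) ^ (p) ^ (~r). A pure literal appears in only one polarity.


Check each variable for pure literal status:
p: pure positive
q: pure positive
r: mixed (not pure)
Pure literal count = 2

2


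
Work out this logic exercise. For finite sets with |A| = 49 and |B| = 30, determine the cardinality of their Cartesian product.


The Cartesian product A x B contains all ordered pairs (a, b).
|A x B| = |A| * |B| = 49 * 30 = 1470

1470


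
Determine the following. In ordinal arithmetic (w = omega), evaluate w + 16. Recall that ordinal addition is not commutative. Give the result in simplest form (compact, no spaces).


Compute w + 16.
Ordinal + is associative but NOT commutative; for finite n>0, n + w = w but w + n stays w+n.
w + 16 is already in normal form (a successor ordinal beyond w).
Result = w+16

w+16


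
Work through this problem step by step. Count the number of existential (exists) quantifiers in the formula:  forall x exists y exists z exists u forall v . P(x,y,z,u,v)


Quantifier prefix: forall x exists y exists z exists u forall v
Mark each quantifier type:
  U E E E U
Universal count = 2, Existential count = 3
Asked for existential (exists) quantifiers: 3

3


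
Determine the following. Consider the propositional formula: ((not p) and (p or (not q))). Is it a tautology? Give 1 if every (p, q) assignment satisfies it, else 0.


Check all 4 assignments:
p=0, q=0: 1
p=0, q=1: 0
p=1, q=0: 0
p=1, q=1: 0
Satisfying count = 1/4.
Tautology iff count = 4: no.

0


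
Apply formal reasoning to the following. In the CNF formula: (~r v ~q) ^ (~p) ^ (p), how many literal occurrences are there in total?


Counting literals in each clause:
Clause 1: 2 literal(s)
Clause 2: 1 literal(s)
Clause 3: 1 literal(s)
Total = 4

4


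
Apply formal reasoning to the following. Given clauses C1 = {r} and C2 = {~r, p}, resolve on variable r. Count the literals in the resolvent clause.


Remove r from C1 and ~r from C2.
C1 remainder: {}
C2 remainder: {p}
Union (resolvent): {p}
Resolvent has 1 literal(s).

1


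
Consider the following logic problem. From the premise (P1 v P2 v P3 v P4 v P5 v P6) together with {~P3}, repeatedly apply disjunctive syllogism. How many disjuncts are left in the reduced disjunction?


Original disjuncts (6): P1, P2, P3, P4, P5, P6
Negated (eliminate): ~P3
Remaining disjuncts: P1, P2, P4, P5, P6
Count = 6 - 1 = 5

5


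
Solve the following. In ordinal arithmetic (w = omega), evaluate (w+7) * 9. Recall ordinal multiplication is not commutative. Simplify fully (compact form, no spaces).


Compute (w+7) * 9.
Ordinal * is associative and left-distributive over +, but NOT commutative; for finite n>1, n*w = w but w*n stays w*n.
(w+7) * 9 = (w+7) repeated 9 times. Each intermediate +7 is absorbed by the following w; only the last survives: w*9+7.
Result = w*9+7

w*9+7


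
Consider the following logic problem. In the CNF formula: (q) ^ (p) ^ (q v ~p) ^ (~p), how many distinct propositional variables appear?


Identify each variable that appears in the formula.
Variables found: p, q
Count = 2

2


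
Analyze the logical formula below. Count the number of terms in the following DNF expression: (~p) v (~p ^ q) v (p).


A DNF formula is a disjunction of terms (conjunctions).
Terms are separated by v.
Counting the disjuncts: 3 terms.

3


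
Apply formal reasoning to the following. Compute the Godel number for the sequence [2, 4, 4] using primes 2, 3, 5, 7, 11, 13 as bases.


Encode each element as an exponent of the corresponding prime:
  2^2 = 4
  3^4 = 81
  5^4 = 625
Product = 4 * 81 * 625 = 202500

202500


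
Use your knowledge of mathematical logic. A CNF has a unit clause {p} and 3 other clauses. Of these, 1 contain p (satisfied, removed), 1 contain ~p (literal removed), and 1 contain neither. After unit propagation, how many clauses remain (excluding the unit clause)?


Satisfied (removed): 1
Shortened (remain): 1
Unchanged (remain): 1
Remaining = 1 + 1 = 2

2


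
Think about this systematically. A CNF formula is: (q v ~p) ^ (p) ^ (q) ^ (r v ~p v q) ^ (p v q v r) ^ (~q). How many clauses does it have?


A CNF formula is a conjunction of clauses.
Clauses are separated by ^.
Counting the conjuncts: 6 clauses.

6


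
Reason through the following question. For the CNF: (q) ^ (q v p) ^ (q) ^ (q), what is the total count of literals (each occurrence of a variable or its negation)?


Counting literals in each clause:
Clause 1: 1 literal(s)
Clause 2: 2 literal(s)
Clause 3: 1 literal(s)
Clause 4: 1 literal(s)
Total = 5

5


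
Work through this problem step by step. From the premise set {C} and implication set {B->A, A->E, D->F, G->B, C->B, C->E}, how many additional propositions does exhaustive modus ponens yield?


Initial facts: {C}
Apply modus ponens to closure:
  C and C->B  =>  B
  C and C->E  =>  E
  B and B->A  =>  A
Final known: {A, B, C, E}
New propositions: {A, B, E}
Count = 3

3


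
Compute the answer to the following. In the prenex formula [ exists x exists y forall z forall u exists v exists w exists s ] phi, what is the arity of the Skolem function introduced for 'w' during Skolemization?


Quantifier prefix: exists x exists y forall z forall u exists v exists w exists s
'w' is existentially quantified at position 6.
Universal variables preceding it: z, u
Skolem function arity = 2

2


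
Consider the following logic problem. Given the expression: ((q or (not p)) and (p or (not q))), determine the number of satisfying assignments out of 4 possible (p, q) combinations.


Check all 4 assignments:
p=0, q=0: 1
p=0, q=1: 0
p=1, q=0: 0
p=1, q=1: 1
Count of True = 2

2


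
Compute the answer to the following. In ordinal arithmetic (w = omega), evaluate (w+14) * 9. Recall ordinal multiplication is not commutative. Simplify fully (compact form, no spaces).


Compute (w+14) * 9.
Ordinal * is associative and left-distributive over +, but NOT commutative; for finite n>1, n*w = w but w*n stays w*n.
(w+14) * 9 = (w+14) repeated 9 times. Each intermediate +14 is absorbed by the following w; only the last survives: w*9+14.
Result = w*9+14

w*9+14


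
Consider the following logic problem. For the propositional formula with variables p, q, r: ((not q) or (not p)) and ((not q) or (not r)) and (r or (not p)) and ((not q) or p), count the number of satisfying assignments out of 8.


Evaluate all 8 assignments for p, q, r:
p=0, q=0, r=0: 1
p=0, q=0, r=1: 1
p=0, q=1, r=0: 0
p=0, q=1, r=1: 0
p=1, q=0, r=0: 0
p=1, q=0, r=1: 1
p=1, q=1, r=0: 0
p=1, q=1, r=1: 0
Satisfying count = 3

3


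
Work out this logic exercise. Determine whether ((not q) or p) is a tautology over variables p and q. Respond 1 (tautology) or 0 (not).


Check all 4 assignments:
p=0, q=0: 1
p=0, q=1: 0
p=1, q=0: 1
p=1, q=1: 1
Satisfying count = 3/4.
Tautology iff count = 4: no.

0


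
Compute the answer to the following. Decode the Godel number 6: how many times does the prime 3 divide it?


Factorize 6 by dividing by 3 repeatedly.
Division steps: 3 divides 6 exactly 1 time(s).
Exponent of 3 = 1

1


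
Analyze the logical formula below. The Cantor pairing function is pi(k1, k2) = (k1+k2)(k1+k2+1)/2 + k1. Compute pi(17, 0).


k1 + k2 = 17
(k1+k2)(k1+k2+1)/2 = 17 * 18 / 2 = 153
pi = 153 + 17 = 170

170


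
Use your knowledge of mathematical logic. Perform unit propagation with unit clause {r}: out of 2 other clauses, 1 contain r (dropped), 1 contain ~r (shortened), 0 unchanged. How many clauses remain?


Satisfied (removed): 1
Shortened (remain): 1
Unchanged (remain): 0
Remaining = 1 + 0 = 1

1
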